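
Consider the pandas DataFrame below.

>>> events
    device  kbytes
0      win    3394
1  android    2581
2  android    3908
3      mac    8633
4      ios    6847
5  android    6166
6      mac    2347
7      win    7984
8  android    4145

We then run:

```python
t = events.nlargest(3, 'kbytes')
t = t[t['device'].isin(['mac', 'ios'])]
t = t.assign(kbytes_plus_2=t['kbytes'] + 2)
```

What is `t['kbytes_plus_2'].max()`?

take 3 rows with largest kbytes:
  device  kbytes
3    mac    8633
7    win    7984
4    ios    6847
filter rows where device in ['mac', 'ios']:
  device  kbytes
3    mac    8633
4    ios    6847
add column kbytes_plus_2 = t['kbytes'] + 2:
  device  kbytes  kbytes_plus_2
3    mac    8633           8635
4    ios    6847           6849
Taking the max of column 'kbytes_plus_2' gives 8635.

8635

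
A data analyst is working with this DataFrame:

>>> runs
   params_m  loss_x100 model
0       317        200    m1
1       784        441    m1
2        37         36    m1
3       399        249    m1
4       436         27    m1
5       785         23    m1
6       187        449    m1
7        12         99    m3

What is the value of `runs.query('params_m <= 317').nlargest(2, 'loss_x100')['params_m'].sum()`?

504

filter rows where params_m <= 317:
   params_m  loss_x100 model
0       317        200    m1
2        37         36    m1
6       187        449    m1
7        12         99    m3
take 2 rows with largest loss_x100:
   params_m  loss_x100 model
6       187        449    m1
0       317        200    m1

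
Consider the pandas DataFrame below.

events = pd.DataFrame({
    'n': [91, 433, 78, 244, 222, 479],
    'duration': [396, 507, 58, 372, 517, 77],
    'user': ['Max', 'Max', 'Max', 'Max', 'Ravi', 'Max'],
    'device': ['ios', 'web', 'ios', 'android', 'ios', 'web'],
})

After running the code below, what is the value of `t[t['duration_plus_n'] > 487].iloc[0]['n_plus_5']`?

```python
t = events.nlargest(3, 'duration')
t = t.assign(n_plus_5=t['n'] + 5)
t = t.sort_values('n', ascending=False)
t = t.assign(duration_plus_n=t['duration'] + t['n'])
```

take 3 rows with largest duration:
     n  duration  user device
4  222       517  Ravi    ios
1  433       507   Max    web
0   91       396   Max    ios
add column n_plus_5 = t['n'] + 5:
     n  duration  user device  n_plus_5
4  222       517  Ravi    ios       227
1  433       507   Max    web       438
0   91       396   Max    ios        96
sort by n descending:
     n  duration  user device  n_plus_5
1  433       507   Max    web       438
4  222       517  Ravi    ios       227
0   91       396   Max    ios        96
add column duration_plus_n = t['duration'] + t['n']:
     n  duration  user device  n_plus_5  duration_plus_n
1  433       507   Max    web       438              940
4  222       517  Ravi    ios       227              739
0   91       396   Max    ios        96              487
filter rows where duration_plus_n > 487:
     n  duration  user device  n_plus_5  duration_plus_n
1  433       507   Max    web       438              940
4  222       517  Ravi    ios       227              739

438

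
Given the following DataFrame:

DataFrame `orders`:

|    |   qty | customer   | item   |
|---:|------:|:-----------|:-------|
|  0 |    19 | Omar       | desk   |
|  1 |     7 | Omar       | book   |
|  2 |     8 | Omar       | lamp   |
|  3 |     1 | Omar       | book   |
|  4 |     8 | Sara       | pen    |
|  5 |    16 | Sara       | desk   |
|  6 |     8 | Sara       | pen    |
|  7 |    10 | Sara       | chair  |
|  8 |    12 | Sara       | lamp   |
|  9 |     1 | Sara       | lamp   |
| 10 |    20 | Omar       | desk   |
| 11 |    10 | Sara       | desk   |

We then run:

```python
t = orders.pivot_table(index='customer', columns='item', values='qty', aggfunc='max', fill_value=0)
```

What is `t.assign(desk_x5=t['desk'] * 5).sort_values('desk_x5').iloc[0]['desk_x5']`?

pivot: rows=customer, cols=item, max(qty):
item      book  chair  desk  lamp  pen
customer                              
Omar         7      0    20     8    0
Sara         0     10    16    12    8
add column desk_x5 = t['desk'] * 5:
item      book  chair  desk  lamp  pen  desk_x5
customer                                       
Omar         7      0    20     8    0      100
Sara         0     10    16    12    8       80
sort by desk_x5:
item      book  chair  desk  lamp  pen  desk_x5
customer                                       
Sara         0     10    16    12    8       80
Omar         7      0    20     8    0      100
So iloc[0]['desk_x5'] = 80.

80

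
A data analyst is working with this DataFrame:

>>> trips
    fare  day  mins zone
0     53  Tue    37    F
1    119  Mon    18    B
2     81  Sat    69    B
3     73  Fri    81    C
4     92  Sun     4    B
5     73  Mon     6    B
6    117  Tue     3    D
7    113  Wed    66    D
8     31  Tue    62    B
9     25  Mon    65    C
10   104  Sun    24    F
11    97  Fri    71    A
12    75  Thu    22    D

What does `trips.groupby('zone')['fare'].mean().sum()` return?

405.366666667

group by zone, mean of fare:
zone
A     97.000000
B     79.200000
C     49.000000
D    101.666667
F     78.500000
Name: fare, dtype: float64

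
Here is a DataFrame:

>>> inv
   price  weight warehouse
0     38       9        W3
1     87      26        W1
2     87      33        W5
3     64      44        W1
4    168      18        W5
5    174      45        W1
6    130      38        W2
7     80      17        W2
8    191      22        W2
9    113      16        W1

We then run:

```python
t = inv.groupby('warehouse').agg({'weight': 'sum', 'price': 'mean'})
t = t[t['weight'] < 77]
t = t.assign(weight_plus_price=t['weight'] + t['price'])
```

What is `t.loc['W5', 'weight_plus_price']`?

group by warehouse: sum(weight), mean(price):
           weight       price
warehouse                    
W1            131  109.500000
W2             77  133.666667
W3              9   38.000000
W5             51  127.500000
filter rows where weight < 77:
           weight  price
warehouse               
W3              9   38.0
W5             51  127.5
add column weight_plus_price = t['weight'] + t['price']:
           weight  price  weight_plus_price
warehouse                                  
W3              9   38.0               47.0
W5             51  127.5              178.5
The value at row 'W5', column 'weight_plus_price' is 178.5.

178.5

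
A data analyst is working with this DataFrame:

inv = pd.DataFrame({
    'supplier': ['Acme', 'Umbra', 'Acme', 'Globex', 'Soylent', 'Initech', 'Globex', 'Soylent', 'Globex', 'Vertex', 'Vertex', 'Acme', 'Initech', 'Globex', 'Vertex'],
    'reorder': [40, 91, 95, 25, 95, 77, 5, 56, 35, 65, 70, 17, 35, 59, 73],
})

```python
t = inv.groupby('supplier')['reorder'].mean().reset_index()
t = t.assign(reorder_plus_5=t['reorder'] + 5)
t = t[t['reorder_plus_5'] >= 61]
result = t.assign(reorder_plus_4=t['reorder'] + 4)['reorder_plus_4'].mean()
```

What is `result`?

group by supplier, mean of reorder:
supplier
Acme       50.666667
Globex     31.000000
Initech    56.000000
Soylent    75.500000
Umbra      91.000000
Vertex     69.333333
Name: reorder, dtype: float64
reset_index():
  supplier    reorder
0     Acme  50.666667
1   Globex  31.000000
2  Initech  56.000000
3  Soylent  75.500000
4    Umbra  91.000000
5   Vertex  69.333333
add column reorder_plus_5 = t['reorder'] + 5:
  supplier    reorder  reorder_plus_5
0     Acme  50.666667       55.666667
1   Globex  31.000000       36.000000
2  Initech  56.000000       61.000000
3  Soylent  75.500000       80.500000
4    Umbra  91.000000       96.000000
5   Vertex  69.333333       74.333333
filter rows where reorder_plus_5 >= 61:
  supplier    reorder  reorder_plus_5
2  Initech  56.000000       61.000000
3  Soylent  75.500000       80.500000
4    Umbra  91.000000       96.000000
5   Vertex  69.333333       74.333333
add column reorder_plus_4 = t['reorder'] + 4:
  supplier    reorder  reorder_plus_5  reorder_plus_4
2  Initech  56.000000       61.000000       60.000000
3  Soylent  75.500000       80.500000       79.500000
4    Umbra  91.000000       96.000000       95.000000
5   Vertex  69.333333       74.333333       73.333333
The mean of column 'reorder_plus_4' is 76.9583333333.

76.9583333333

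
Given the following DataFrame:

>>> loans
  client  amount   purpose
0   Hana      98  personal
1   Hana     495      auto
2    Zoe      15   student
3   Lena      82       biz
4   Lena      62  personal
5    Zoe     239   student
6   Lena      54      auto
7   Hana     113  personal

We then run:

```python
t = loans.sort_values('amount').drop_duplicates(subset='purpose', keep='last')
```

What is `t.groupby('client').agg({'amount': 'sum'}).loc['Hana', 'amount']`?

sort by amount:
  client  amount   purpose
2    Zoe      15   student
6   Lena      54      auto
4   Lena      62  personal
3   Lena      82       biz
0   Hana      98  personal
7   Hana     113  personal
5    Zoe     239   student
1   Hana     495      auto
drop duplicate purpose (keep=last):
  client  amount   purpose
3   Lena      82       biz
7   Hana     113  personal
5    Zoe     239   student
1   Hana     495      auto
group by client, sum of amount:
        amount
client        
Hana       608
Lena        82
Zoe        239
So loc['Hana', 'amount'] = 608.

608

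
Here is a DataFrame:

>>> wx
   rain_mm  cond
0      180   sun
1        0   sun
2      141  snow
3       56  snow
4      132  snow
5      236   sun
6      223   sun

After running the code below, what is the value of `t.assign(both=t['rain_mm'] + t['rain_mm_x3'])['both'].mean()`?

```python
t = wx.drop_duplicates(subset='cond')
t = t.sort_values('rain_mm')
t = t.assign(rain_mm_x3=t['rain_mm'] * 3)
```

drop duplicate cond (keep=first):
   rain_mm  cond
0      180   sun
2      141  snow
sort by rain_mm:
   rain_mm  cond
2      141  snow
0      180   sun
add column rain_mm_x3 = t['rain_mm'] * 3:
   rain_mm  cond  rain_mm_x3
2      141  snow         423
0      180   sun         540
add column both = t['rain_mm'] + t['rain_mm_x3']:
   rain_mm  cond  rain_mm_x3  both
2      141  snow         423   564
0      180   sun         540   720

642.0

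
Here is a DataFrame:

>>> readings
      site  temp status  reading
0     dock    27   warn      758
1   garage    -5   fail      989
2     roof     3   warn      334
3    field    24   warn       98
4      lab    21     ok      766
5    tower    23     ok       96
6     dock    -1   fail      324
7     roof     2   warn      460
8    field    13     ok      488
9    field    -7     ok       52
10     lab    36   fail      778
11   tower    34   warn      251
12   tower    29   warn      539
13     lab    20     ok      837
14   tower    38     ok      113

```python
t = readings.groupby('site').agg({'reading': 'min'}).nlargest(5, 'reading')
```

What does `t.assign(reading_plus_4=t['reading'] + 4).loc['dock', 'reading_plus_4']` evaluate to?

328

group by site, min of reading:
        reading
site           
dock        324
field        52
garage      989
lab         766
roof        334
tower        96
take 5 rows with largest reading:
        reading
site           
garage      989
lab         766
roof        334
dock        324
tower        96
add column reading_plus_4 = t['reading'] + 4:
        reading  reading_plus_4
site                           
garage      989             993
lab         766             770
roof        334             338
dock        324             328
tower        96             100
value at row 'dock', column 'reading_plus_4' → 328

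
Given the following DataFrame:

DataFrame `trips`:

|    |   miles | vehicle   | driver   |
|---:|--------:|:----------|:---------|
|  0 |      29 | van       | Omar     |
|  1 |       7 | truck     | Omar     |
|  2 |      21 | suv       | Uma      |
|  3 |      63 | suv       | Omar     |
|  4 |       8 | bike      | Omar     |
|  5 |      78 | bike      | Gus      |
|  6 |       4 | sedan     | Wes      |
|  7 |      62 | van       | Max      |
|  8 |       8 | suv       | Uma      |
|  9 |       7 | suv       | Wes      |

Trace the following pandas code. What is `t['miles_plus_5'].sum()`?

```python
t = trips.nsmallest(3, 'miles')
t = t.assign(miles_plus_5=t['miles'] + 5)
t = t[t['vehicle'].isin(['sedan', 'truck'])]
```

take 3 rows with smallest miles:
   miles vehicle driver
6      4   sedan    Wes
1      7   truck   Omar
9      7     suv    Wes
add column miles_plus_5 = t['miles'] + 5:
   miles vehicle driver  miles_plus_5
6      4   sedan    Wes             9
1      7   truck   Omar            12
9      7     suv    Wes            12
filter rows where vehicle in ['sedan', 'truck']:
   miles vehicle driver  miles_plus_5
6      4   sedan    Wes             9
1      7   truck   Omar            12

21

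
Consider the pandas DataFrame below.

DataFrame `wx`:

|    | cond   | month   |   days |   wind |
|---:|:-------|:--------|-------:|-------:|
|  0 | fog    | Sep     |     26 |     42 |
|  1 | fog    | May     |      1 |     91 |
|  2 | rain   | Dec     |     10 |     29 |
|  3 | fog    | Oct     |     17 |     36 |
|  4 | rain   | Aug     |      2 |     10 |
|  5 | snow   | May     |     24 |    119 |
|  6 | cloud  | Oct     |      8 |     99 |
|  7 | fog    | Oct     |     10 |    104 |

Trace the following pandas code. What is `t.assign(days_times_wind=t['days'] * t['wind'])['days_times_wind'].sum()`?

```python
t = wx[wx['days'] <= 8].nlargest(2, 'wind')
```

filter rows where days <= 8:
    cond month  days  wind
1    fog   May     1    91
4   rain   Aug     2    10
6  cloud   Oct     8    99
take 2 rows with largest wind:
    cond month  days  wind
6  cloud   Oct     8    99
1    fog   May     1    91
add column days_times_wind = t['days'] * t['wind']:
    cond month  days  wind  days_times_wind
6  cloud   Oct     8    99              792
1    fog   May     1    91               91
So sum() = 883.

883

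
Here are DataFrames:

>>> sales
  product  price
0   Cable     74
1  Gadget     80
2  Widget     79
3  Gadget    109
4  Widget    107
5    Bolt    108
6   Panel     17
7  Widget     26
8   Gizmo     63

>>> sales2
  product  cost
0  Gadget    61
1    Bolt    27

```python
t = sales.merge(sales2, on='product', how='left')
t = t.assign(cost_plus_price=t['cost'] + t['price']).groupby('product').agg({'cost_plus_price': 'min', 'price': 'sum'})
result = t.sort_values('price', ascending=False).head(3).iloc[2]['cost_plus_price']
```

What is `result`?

merge on 'product' (how='left') → 9 rows:
  product  price  cost
0   Cable     74   NaN
1  Gadget     80  61.0
2  Widget     79   NaN
3  Gadget    109  61.0
4  Widget    107   NaN
5    Bolt    108  27.0
6   Panel     17   NaN
7  Widget     26   NaN
8   Gizmo     63   NaN
add column cost_plus_price = t['cost'] + t['price']:
  product  price  cost  cost_plus_price
0   Cable     74   NaN              NaN
1  Gadget     80  61.0            141.0
2  Widget     79   NaN              NaN
3  Gadget    109  61.0            170.0
4  Widget    107   NaN              NaN
5    Bolt    108  27.0            135.0
6   Panel     17   NaN              NaN
7  Widget     26   NaN              NaN
8   Gizmo     63   NaN              NaN
group by product: min(cost_plus_price), sum(price):
         cost_plus_price  price
product                        
Bolt               135.0    108
Cable                NaN     74
Gadget             141.0    189
Gizmo                NaN     63
Panel                NaN     17
Widget               NaN    212
sort by price descending:
         cost_plus_price  price
product                        
Widget               NaN    212
Gadget             141.0    189
Bolt               135.0    108
Cable                NaN     74
Gizmo                NaN     63
Panel                NaN     17
take first 3 rows:
         cost_plus_price  price
product                        
Widget               NaN    212
Gadget             141.0    189
Bolt               135.0    108
The value at position 2, column 'cost_plus_price' is 135.0.

135.0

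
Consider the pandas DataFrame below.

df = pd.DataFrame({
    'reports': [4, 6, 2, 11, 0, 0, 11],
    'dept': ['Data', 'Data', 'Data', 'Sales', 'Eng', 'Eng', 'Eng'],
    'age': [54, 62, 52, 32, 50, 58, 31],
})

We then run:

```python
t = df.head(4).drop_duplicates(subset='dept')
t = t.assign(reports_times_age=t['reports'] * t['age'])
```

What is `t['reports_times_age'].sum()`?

take first 4 rows:
   reports   dept  age
0        4   Data   54
1        6   Data   62
2        2   Data   52
3       11  Sales   32
drop duplicate dept (keep=first):
   reports   dept  age
0        4   Data   54
3       11  Sales   32
add column reports_times_age = t['reports'] * t['age']:
   reports   dept  age  reports_times_age
0        4   Data   54                216
3       11  Sales   32                352
The sum of column 'reports_times_age' is 568.

568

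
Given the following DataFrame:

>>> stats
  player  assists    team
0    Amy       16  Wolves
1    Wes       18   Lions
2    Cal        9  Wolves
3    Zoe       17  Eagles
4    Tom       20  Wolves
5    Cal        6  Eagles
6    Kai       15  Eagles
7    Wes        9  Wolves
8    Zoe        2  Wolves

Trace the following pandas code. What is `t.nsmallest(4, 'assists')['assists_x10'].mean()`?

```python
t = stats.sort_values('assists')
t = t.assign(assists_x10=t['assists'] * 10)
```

sort by assists:
  player  assists    team
8    Zoe        2  Wolves
5    Cal        6  Eagles
2    Cal        9  Wolves
7    Wes        9  Wolves
6    Kai       15  Eagles
0    Amy       16  Wolves
3    Zoe       17  Eagles
1    Wes       18   Lions
4    Tom       20  Wolves
add column assists_x10 = t['assists'] * 10:
  player  assists    team  assists_x10
8    Zoe        2  Wolves           20
5    Cal        6  Eagles           60
2    Cal        9  Wolves           90
7    Wes        9  Wolves           90
6    Kai       15  Eagles          150
0    Amy       16  Wolves          160
3    Zoe       17  Eagles          170
1    Wes       18   Lions          180
4    Tom       20  Wolves          200
take 4 rows with smallest assists:
  player  assists    team  assists_x10
8    Zoe        2  Wolves           20
5    Cal        6  Eagles           60
2    Cal        9  Wolves           90
7    Wes        9  Wolves           90

65.0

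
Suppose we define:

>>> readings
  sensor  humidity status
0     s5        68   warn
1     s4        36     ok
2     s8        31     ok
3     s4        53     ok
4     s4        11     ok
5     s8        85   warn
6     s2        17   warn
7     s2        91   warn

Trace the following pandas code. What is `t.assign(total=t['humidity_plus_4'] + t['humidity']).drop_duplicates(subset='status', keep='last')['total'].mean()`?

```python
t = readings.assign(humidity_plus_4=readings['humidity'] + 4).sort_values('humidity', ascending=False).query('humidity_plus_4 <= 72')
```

32.0

add column humidity_plus_4 = readings['humidity'] + 4:
  sensor  humidity status  humidity_plus_4
0     s5        68   warn               72
1     s4        36     ok               40
2     s8        31     ok               35
3     s4        53     ok               57
4     s4        11     ok               15
5     s8        85   warn               89
6     s2        17   warn               21
7     s2        91   warn               95
sort by humidity descending:
  sensor  humidity status  humidity_plus_4
7     s2        91   warn               95
5     s8        85   warn               89
0     s5        68   warn               72
3     s4        53     ok               57
1     s4        36     ok               40
2     s8        31     ok               35
6     s2        17   warn               21
4     s4        11     ok               15
filter rows where humidity_plus_4 <= 72:
  sensor  humidity status  humidity_plus_4
0     s5        68   warn               72
3     s4        53     ok               57
1     s4        36     ok               40
2     s8        31     ok               35
6     s2        17   warn               21
4     s4        11     ok               15
add column total = t['humidity_plus_4'] + t['humidity']:
  sensor  humidity status  humidity_plus_4  total
0     s5        68   warn               72    140
3     s4        53     ok               57    110
1     s4        36     ok               40     76
2     s8        31     ok               35     66
6     s2        17   warn               21     38
4     s4        11     ok               15     26
drop duplicate status (keep=last):
  sensor  humidity status  humidity_plus_4  total
6     s2        17   warn               21     38
4     s4        11     ok               15     26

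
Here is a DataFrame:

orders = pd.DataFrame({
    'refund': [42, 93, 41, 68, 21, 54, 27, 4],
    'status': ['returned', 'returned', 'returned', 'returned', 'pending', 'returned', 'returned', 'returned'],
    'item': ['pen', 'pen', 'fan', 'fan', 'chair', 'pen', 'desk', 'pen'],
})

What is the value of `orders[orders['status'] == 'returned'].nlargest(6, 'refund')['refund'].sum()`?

filter rows where status == 'returned':
   refund    status  item
0      42  returned   pen
1      93  returned   pen
2      41  returned   fan
3      68  returned   fan
5      54  returned   pen
6      27  returned  desk
7       4  returned   pen
take 6 rows with largest refund:
   refund    status  item
1      93  returned   pen
3      68  returned   fan
5      54  returned   pen
0      42  returned   pen
2      41  returned   fan
6      27  returned  desk
Taking the sum of column 'refund' gives 325.

325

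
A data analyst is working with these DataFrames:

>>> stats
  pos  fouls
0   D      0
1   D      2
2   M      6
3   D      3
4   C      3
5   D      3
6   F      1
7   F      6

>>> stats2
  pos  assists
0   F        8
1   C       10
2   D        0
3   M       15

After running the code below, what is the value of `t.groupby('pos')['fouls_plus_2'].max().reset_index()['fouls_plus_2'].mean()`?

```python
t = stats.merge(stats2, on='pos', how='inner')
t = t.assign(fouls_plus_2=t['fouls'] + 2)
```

6.5

merge on 'pos' (how='inner') → 8 rows:
  pos  fouls  assists
0   D      0        0
1   D      2        0
2   M      6       15
3   D      3        0
4   C      3       10
5   D      3        0
6   F      1        8
7   F      6        8
add column fouls_plus_2 = t['fouls'] + 2:
  pos  fouls  assists  fouls_plus_2
0   D      0        0             2
1   D      2        0             4
2   M      6       15             8
3   D      3        0             5
4   C      3       10             5
5   D      3        0             5
6   F      1        8             3
7   F      6        8             8
group by pos, max of fouls_plus_2:
pos
C    5
D    5
F    8
M    8
Name: fouls_plus_2, dtype: int64
reset_index():
  pos  fouls_plus_2
0   C             5
1   D             5
2   F             8
3   M             8
Reading off the mean of column 'fouls_plus_2', we get 6.5.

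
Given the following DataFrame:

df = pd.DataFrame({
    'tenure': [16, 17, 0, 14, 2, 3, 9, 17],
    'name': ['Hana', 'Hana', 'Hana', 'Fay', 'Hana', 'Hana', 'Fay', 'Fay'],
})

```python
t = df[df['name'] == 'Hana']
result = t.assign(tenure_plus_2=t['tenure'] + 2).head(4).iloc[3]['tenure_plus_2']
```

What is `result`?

4

filter rows where name == 'Hana':
   tenure  name
0      16  Hana
1      17  Hana
2       0  Hana
4       2  Hana
5       3  Hana
add column tenure_plus_2 = t['tenure'] + 2:
   tenure  name  tenure_plus_2
0      16  Hana             18
1      17  Hana             19
2       0  Hana              2
4       2  Hana              4
5       3  Hana              5
take first 4 rows:
   tenure  name  tenure_plus_2
0      16  Hana             18
1      17  Hana             19
2       0  Hana              2
4       2  Hana              4
So iloc[3]['tenure_plus_2'] = 4.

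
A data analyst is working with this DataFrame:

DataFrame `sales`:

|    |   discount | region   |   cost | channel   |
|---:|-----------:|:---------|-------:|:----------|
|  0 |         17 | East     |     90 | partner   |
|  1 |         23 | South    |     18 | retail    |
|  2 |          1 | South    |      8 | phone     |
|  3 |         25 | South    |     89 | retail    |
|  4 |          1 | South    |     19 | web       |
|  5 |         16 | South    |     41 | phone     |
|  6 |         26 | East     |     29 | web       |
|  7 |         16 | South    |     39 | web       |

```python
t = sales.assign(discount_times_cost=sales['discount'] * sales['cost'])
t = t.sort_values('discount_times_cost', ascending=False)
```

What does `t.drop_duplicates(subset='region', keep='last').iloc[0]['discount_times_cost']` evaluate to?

754

add column discount_times_cost = sales['discount'] * sales['cost']:
   discount region  cost  channel  discount_times_cost
0        17   East    90  partner                 1530
1        23  South    18   retail                  414
2         1  South     8    phone                    8
3        25  South    89   retail                 2225
4         1  South    19      web                   19
5        16  South    41    phone                  656
6        26   East    29      web                  754
7        16  South    39      web                  624
sort by discount_times_cost descending:
   discount region  cost  channel  discount_times_cost
3        25  South    89   retail                 2225
0        17   East    90  partner                 1530
6        26   East    29      web                  754
5        16  South    41    phone                  656
7        16  South    39      web                  624
1        23  South    18   retail                  414
4         1  South    19      web                   19
2         1  South     8    phone                    8
drop duplicate region (keep=last):
   discount region  cost channel  discount_times_cost
6        26   East    29     web                  754
2         1  South     8   phone                    8
Finally, value at position 0, column 'discount_times_cost' = 754.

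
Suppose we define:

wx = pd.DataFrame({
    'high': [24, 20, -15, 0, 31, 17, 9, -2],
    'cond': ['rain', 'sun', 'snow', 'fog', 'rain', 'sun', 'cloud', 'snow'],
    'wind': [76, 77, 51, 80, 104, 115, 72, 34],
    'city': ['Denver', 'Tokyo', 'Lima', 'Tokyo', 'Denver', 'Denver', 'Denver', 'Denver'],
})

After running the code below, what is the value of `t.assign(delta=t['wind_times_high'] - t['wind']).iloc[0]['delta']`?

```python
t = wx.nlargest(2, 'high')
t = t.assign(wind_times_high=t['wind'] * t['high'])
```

take 2 rows with largest high:
   high  cond  wind    city
4    31  rain   104  Denver
0    24  rain    76  Denver
add column wind_times_high = t['wind'] * t['high']:
   high  cond  wind    city  wind_times_high
4    31  rain   104  Denver             3224
0    24  rain    76  Denver             1824
add column delta = t['wind_times_high'] - t['wind']:
   high  cond  wind    city  wind_times_high  delta
4    31  rain   104  Denver             3224   3120
0    24  rain    76  Denver             1824   1748
So iloc[0]['delta'] = 3120.

3120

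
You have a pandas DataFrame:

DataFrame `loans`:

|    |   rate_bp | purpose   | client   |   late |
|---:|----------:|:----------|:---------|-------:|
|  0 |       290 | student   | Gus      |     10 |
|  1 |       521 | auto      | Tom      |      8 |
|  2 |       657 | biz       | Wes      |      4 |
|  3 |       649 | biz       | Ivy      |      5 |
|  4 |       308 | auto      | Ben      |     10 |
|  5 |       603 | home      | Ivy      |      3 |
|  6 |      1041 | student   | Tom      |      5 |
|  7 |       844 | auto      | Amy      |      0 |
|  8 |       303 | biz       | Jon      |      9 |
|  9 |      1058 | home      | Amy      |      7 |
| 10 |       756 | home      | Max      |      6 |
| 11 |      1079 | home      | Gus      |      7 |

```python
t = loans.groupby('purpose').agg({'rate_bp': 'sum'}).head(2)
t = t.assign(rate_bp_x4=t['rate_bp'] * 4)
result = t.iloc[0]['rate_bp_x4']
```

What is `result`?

6692

group by purpose, sum of rate_bp:
         rate_bp
purpose         
auto        1673
biz         1609
home        3496
student     1331
take first 2 rows:
         rate_bp
purpose         
auto        1673
biz         1609
add column rate_bp_x4 = t['rate_bp'] * 4:
         rate_bp  rate_bp_x4
purpose                     
auto        1673        6692
biz         1609        6436
value at position 0, column 'rate_bp_x4' → 6692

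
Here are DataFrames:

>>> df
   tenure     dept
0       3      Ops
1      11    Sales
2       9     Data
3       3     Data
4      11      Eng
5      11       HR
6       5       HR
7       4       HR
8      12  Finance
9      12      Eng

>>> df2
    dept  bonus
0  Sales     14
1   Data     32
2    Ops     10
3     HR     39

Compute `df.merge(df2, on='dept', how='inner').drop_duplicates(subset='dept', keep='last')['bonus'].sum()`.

merge on 'dept' (how='inner') → 7 rows:
   tenure   dept  bonus
0       3    Ops     10
1      11  Sales     14
2       9   Data     32
3       3   Data     32
4      11     HR     39
5       5     HR     39
6       4     HR     39
drop duplicate dept (keep=last):
   tenure   dept  bonus
0       3    Ops     10
1      11  Sales     14
3       3   Data     32
6       4     HR     39
Hence 95.

95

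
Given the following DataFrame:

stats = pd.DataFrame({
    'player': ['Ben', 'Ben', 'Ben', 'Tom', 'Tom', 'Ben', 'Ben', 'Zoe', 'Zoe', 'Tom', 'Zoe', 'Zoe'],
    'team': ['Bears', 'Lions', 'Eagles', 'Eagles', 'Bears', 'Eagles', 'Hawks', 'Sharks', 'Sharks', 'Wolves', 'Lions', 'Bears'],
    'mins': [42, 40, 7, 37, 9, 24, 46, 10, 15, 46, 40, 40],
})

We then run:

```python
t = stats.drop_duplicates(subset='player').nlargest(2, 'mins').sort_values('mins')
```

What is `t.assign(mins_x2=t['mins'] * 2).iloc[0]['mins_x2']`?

74

drop duplicate player (keep=first):
  player    team  mins
0    Ben   Bears    42
3    Tom  Eagles    37
7    Zoe  Sharks    10
take 2 rows with largest mins:
  player    team  mins
0    Ben   Bears    42
3    Tom  Eagles    37
sort by mins:
  player    team  mins
3    Tom  Eagles    37
0    Ben   Bears    42
add column mins_x2 = t['mins'] * 2:
  player    team  mins  mins_x2
3    Tom  Eagles    37       74
0    Ben   Bears    42       84
Then the value at position 0, column 'mins_x2': 74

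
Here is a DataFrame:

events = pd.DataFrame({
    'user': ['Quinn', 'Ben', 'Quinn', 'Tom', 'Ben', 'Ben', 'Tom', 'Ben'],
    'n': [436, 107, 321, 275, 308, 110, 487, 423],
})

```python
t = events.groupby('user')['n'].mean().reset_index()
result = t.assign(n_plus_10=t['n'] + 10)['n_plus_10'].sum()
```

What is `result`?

1026.5

group by user, mean of n:
user
Ben      237.0
Quinn    378.5
Tom      381.0
Name: n, dtype: float64
reset_index():
    user      n
0    Ben  237.0
1  Quinn  378.5
2    Tom  381.0
add column n_plus_10 = t['n'] + 10:
    user      n  n_plus_10
0    Ben  237.0      247.0
1  Quinn  378.5      388.5
2    Tom  381.0      391.0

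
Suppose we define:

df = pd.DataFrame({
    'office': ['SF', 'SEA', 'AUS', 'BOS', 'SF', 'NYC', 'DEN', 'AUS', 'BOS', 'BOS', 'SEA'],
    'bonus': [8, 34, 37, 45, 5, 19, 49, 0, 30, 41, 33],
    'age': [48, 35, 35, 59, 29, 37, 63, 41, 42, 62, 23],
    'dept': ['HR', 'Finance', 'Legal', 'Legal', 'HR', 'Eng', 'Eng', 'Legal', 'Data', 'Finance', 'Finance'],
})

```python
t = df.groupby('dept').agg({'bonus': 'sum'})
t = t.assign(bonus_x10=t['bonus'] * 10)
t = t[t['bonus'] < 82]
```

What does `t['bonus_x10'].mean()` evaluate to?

370.0

group by dept, sum of bonus:
         bonus
dept          
Data        30
Eng         68
Finance    108
HR          13
Legal       82
add column bonus_x10 = t['bonus'] * 10:
         bonus  bonus_x10
dept                     
Data        30        300
Eng         68        680
Finance    108       1080
HR          13        130
Legal       82        820
filter rows where bonus < 82:
      bonus  bonus_x10
dept                  
Data     30        300
Eng      68        680
HR       13        130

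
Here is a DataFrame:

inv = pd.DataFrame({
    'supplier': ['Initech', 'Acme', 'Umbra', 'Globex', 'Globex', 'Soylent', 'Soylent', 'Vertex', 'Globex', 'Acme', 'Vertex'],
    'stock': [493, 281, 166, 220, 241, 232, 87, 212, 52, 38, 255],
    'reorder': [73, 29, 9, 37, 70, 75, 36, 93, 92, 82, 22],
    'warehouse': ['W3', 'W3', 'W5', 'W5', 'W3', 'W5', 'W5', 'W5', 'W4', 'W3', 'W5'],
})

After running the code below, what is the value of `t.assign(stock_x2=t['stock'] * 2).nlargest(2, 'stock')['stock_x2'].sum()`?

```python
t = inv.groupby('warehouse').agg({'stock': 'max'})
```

1496

group by warehouse, max of stock:
           stock
warehouse       
W3           493
W4            52
W5           255
add column stock_x2 = t['stock'] * 2:
           stock  stock_x2
warehouse                 
W3           493       986
W4            52       104
W5           255       510
take 2 rows with largest stock:
           stock  stock_x2
warehouse                 
W3           493       986
W5           255       510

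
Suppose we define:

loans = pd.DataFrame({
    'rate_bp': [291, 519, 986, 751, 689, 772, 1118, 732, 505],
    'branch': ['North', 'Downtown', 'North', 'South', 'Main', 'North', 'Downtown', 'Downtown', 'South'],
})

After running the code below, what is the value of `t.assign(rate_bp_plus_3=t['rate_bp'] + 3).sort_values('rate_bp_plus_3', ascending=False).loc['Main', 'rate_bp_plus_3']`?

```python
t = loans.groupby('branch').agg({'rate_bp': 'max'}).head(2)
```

group by branch, max of rate_bp:
          rate_bp
branch           
Downtown     1118
Main          689
North         986
South         751
take first 2 rows:
          rate_bp
branch           
Downtown     1118
Main          689
add column rate_bp_plus_3 = t['rate_bp'] + 3:
          rate_bp  rate_bp_plus_3
branch                           
Downtown     1118            1121
Main          689             692
sort by rate_bp_plus_3 descending:
          rate_bp  rate_bp_plus_3
branch                           
Downtown     1118            1121
Main          689             692
Hence 692.

692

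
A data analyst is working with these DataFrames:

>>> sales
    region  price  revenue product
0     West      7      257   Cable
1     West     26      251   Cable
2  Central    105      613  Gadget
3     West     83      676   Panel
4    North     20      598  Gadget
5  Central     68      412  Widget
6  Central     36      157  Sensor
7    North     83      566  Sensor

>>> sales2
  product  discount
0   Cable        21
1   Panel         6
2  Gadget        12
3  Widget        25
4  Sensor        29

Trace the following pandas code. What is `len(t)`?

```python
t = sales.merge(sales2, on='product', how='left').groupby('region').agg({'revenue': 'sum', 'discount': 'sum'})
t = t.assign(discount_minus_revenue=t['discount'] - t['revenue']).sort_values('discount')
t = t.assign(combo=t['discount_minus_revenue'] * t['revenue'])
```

3

merge on 'product' (how='left') → 8 rows:
    region  price  revenue product  discount
0     West      7      257   Cable        21
1     West     26      251   Cable        21
2  Central    105      613  Gadget        12
3     West     83      676   Panel         6
4    North     20      598  Gadget        12
5  Central     68      412  Widget        25
6  Central     36      157  Sensor        29
7    North     83      566  Sensor        29
group by region: sum(revenue), sum(discount):
         revenue  discount
region                    
Central     1182        66
North       1164        41
West        1184        48
add column discount_minus_revenue = t['discount'] - t['revenue']:
         revenue  discount  discount_minus_revenue
region                                            
Central     1182        66                   -1116
North       1164        41                   -1123
West        1184        48                   -1136
sort by discount:
         revenue  discount  discount_minus_revenue
region                                            
North       1164        41                   -1123
West        1184        48                   -1136
Central     1182        66                   -1116
add column combo = t['discount_minus_revenue'] * t['revenue']:
         revenue  discount  discount_minus_revenue    combo
region                                                     
North       1164        41                   -1123 -1307172
West        1184        48                   -1136 -1345024
Central     1182        66                   -1116 -1319112
Hence 3.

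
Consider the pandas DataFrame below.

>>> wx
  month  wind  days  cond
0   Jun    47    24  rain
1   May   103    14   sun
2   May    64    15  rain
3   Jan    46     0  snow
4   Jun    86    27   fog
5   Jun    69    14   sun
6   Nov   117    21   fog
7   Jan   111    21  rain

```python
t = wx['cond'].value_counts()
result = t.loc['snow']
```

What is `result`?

value_counts of cond:
cond
rain    3
sun     2
fog     2
snow    1
Name: count, dtype: int64
Hence 1.

1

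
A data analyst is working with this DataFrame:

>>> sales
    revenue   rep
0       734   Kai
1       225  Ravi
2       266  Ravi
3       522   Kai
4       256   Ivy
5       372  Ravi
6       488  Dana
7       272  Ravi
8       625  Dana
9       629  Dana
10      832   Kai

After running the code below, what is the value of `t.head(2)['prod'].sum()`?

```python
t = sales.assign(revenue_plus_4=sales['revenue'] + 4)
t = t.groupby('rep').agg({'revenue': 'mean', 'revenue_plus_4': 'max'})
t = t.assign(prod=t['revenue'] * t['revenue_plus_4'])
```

add column revenue_plus_4 = sales['revenue'] + 4:
    revenue   rep  revenue_plus_4
0       734   Kai             738
1       225  Ravi             229
2       266  Ravi             270
3       522   Kai             526
4       256   Ivy             260
5       372  Ravi             376
6       488  Dana             492
7       272  Ravi             276
8       625  Dana             629
9       629  Dana             633
10      832   Kai             836
group by rep: mean(revenue), max(revenue_plus_4):
         revenue  revenue_plus_4
rep                             
Dana  580.666667             633
Ivy   256.000000             260
Kai   696.000000             836
Ravi  283.750000             376
add column prod = t['revenue'] * t['revenue_plus_4']:
         revenue  revenue_plus_4      prod
rep                                       
Dana  580.666667             633  367562.0
Ivy   256.000000             260   66560.0
Kai   696.000000             836  581856.0
Ravi  283.750000             376  106690.0
take first 2 rows:
         revenue  revenue_plus_4      prod
rep                                       
Dana  580.666667             633  367562.0
Ivy   256.000000             260   66560.0

434122.0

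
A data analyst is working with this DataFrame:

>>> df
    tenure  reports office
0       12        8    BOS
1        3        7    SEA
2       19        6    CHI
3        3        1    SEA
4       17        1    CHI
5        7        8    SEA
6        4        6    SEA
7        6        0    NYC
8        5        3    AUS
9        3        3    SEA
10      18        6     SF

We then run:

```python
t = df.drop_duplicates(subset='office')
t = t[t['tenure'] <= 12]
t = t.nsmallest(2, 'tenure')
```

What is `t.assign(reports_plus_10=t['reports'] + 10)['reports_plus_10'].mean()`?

drop duplicate office (keep=first):
    tenure  reports office
0       12        8    BOS
1        3        7    SEA
2       19        6    CHI
7        6        0    NYC
8        5        3    AUS
10      18        6     SF
filter rows where tenure <= 12:
   tenure  reports office
0      12        8    BOS
1       3        7    SEA
7       6        0    NYC
8       5        3    AUS
take 2 rows with smallest tenure:
   tenure  reports office
1       3        7    SEA
8       5        3    AUS
add column reports_plus_10 = t['reports'] + 10:
   tenure  reports office  reports_plus_10
1       3        7    SEA               17
8       5        3    AUS               13

15.0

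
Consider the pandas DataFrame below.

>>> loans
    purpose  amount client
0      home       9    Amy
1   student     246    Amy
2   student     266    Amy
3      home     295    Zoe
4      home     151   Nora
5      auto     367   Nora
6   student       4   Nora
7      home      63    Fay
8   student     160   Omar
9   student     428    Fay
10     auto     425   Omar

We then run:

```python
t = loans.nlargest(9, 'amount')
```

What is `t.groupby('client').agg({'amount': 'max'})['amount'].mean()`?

356.2

take 9 rows with largest amount:
    purpose  amount client
9   student     428    Fay
10     auto     425   Omar
5      auto     367   Nora
3      home     295    Zoe
2   student     266    Amy
1   student     246    Amy
8   student     160   Omar
4      home     151   Nora
7      home      63    Fay
group by client, max of amount:
        amount
client        
Amy        266
Fay        428
Nora       367
Omar       425
Zoe        295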